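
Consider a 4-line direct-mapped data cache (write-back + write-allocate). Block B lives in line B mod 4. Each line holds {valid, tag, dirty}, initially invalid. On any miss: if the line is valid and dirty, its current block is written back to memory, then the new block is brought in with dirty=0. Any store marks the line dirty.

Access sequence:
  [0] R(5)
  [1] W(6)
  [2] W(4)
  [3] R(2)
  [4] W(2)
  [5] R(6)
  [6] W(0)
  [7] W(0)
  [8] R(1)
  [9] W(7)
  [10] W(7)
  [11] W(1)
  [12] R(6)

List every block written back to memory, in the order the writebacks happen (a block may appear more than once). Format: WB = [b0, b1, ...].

  0 | R B5 → L1 miss [-]
  1 | W B6 → L2 miss [D]
  2 | W B4 → L0 miss [D]
  3 | R B2 → L2 miss wb→B6 [-]
  4 | W B2 → L2 hit [D]
  5 | R B6 → L2 miss wb→B2 [-]
  6 | W B0 → L0 miss wb→B4 [D]
  7 | W B0 → L0 hit [D]
  8 | R B1 → L1 miss [-]
  9 | W B7 → L3 miss [D]
  10 | W B7 → L3 hit [D]
  11 | W B1 → L1 hit [D]
  12 | R B6 → L2 hit [-]

WB = [6, 2, 4]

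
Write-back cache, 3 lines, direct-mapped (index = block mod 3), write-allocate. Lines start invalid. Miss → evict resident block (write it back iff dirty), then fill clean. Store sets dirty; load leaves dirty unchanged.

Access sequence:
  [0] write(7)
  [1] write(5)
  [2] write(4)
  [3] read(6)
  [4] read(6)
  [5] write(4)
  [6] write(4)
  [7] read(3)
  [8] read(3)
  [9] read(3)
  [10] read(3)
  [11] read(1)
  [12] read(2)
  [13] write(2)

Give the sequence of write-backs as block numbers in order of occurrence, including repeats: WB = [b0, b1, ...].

  0 | W B7 → L1 miss [D]
  1 | W B5 → L2 miss [D]
  2 | W B4 → L1 miss wb→B7 [D]
  3 | R B6 → L0 miss [-]
  4 | R B6 → L0 hit [-]
  5 | W B4 → L1 hit [D]
  6 | W B4 → L1 hit [D]
  7 | R B3 → L0 miss [-]
  8 | R B3 → L0 hit [-]
  9 | R B3 → L0 hit [-]
  10 | R B3 → L0 hit [-]
  11 | R B1 → L1 miss wb→B4 [-]
  12 | R B2 → L2 miss wb→B5 [-]
  13 | W B2 → L2 hit [D]

WB = [7, 4, 5]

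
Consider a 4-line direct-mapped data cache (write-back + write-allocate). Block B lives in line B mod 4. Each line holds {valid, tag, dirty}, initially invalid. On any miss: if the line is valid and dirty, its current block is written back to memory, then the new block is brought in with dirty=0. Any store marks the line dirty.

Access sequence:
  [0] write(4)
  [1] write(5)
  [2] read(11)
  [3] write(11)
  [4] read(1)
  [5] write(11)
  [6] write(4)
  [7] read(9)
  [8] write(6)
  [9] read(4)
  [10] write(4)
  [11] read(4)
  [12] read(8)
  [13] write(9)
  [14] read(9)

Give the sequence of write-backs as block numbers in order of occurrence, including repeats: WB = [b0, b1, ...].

WB = [5, 4]

0: W B4 → L0 miss [D]
1: W B5 → L1 miss [D]
2: R B11 → L3 miss [-]
3: W B11 → L3 hit [D]
4: R B1 → L1 miss wb→B5 [-]
5: W B11 → L3 hit [D]
6: W B4 → L0 hit [D]
7: R B9 → L1 miss [-]
8: W B6 → L2 miss [D]
9: R B4 → L0 hit [D]
10: W B4 → L0 hit [D]
11: R B4 → L0 hit [D]
12: R B8 → L0 miss wb→B4 [-]
13: W B9 → L1 hit [D]
14: R B9 → L1 hit [D]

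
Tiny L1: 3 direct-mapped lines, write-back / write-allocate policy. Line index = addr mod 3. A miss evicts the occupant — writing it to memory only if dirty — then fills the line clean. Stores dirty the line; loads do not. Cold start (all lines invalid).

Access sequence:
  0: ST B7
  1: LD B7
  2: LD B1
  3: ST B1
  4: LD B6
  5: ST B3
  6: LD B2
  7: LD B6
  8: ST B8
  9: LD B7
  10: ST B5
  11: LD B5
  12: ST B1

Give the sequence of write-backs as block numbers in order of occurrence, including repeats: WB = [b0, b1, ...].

WB = [7, 3, 1, 8]

  0 | W B7 → L1 miss [D]
  1 | R B7 → L1 hit [D]
  2 | R B1 → L1 miss wb→B7 [-]
  3 | W B1 → L1 hit [D]
  4 | R B6 → L0 miss [-]
  5 | W B3 → L0 miss [D]
  6 | R B2 → L2 miss [-]
  7 | R B6 → L0 miss wb→B3 [-]
  8 | W B8 → L2 miss [D]
  9 | R B7 → L1 miss wb→B1 [-]
  10 | W B5 → L2 miss wb→B8 [D]
  11 | R B5 → L2 hit [D]
  12 | W B1 → L1 miss [D]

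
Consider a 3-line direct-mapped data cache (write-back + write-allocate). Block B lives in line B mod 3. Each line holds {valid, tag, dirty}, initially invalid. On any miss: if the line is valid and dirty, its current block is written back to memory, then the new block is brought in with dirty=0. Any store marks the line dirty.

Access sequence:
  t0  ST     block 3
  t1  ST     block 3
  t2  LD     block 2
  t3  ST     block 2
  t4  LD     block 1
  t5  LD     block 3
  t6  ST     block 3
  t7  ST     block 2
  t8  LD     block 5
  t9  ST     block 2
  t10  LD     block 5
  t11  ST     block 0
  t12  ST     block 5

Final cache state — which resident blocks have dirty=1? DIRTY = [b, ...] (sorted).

  0 | W B3 → L0 miss [D]
  1 | W B3 → L0 hit [D]
  2 | R B2 → L2 miss [-]
  3 | W B2 → L2 hit [D]
  4 | R B1 → L1 miss [-]
  5 | R B3 → L0 hit [D]
  6 | W B3 → L0 hit [D]
  7 | W B2 → L2 hit [D]
  8 | R B5 → L2 miss wb→B2 [-]
  9 | W B2 → L2 miss [D]
  10 | R B5 → L2 miss wb→B2 [-]
  11 | W B0 → L0 miss wb→B3 [D]
  12 | W B5 → L2 hit [D]

DIRTY = [0, 5]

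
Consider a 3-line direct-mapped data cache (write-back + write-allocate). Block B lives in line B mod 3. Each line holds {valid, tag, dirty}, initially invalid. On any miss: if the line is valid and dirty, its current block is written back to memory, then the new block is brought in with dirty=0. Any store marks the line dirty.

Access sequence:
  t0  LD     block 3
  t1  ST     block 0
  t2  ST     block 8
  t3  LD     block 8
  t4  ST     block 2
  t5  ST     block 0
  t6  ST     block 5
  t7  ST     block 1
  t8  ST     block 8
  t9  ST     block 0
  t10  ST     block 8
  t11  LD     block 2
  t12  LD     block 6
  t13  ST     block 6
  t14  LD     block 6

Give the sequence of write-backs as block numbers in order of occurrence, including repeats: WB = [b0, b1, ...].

WB = [8, 2, 5, 8, 0]

0: R B3 -> L0 miss  d=-]
1: W B0 -> L0 miss  d=D]
2: W B8 -> L2 miss  d=D]
3: R B8 -> L2 hit  d=D]
4: W B2 -> L2 miss wb->B8  d=D]
5: W B0 -> L0 hit  d=D]
6: W B5 -> L2 miss wb->B2  d=D]
7: W B1 -> L1 miss  d=D]
8: W B8 -> L2 miss wb->B5  d=D]
9: W B0 -> L0 hit  d=D]
10: W B8 -> L2 hit  d=D]
11: R B2 -> L2 miss wb->B8  d=-]
12: R B6 -> L0 miss wb->B0  d=-]
13: W B6 -> L0 hit  d=D]
14: R B6 -> L0 hit  d=D]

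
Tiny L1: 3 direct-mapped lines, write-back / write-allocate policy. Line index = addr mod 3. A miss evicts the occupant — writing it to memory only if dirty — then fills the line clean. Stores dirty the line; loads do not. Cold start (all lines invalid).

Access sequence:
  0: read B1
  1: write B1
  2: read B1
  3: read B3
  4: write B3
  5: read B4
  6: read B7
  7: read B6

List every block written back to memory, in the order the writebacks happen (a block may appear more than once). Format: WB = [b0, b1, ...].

0: R B1 -> L1 miss  d=-]
1: W B1 -> L1 hit  d=D]
2: R B1 -> L1 hit  d=D]
3: R B3 -> L0 miss  d=-]
4: W B3 -> L0 hit  d=D]
5: R B4 -> L1 miss wb->B1  d=-]
6: R B7 -> L1 miss  d=-]
7: R B6 -> L0 miss wb->B3  d=-]

WB = [1, 3]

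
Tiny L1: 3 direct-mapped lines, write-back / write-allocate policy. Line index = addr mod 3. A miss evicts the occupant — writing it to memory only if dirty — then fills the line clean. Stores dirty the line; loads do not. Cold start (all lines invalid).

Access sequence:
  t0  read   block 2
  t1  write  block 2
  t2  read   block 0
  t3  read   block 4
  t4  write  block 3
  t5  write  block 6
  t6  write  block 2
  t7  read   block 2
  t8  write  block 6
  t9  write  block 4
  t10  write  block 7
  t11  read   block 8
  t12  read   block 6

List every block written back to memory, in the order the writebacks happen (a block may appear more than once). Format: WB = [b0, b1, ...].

0: R B2 → L2 miss [-]
1: W B2 → L2 hit [D]
2: R B0 → L0 miss [-]
3: R B4 → L1 miss [-]
4: W B3 → L0 miss [D]
5: W B6 → L0 miss wb→B3 [D]
6: W B2 → L2 hit [D]
7: R B2 → L2 hit [D]
8: W B6 → L0 hit [D]
9: W B4 → L1 hit [D]
10: W B7 → L1 miss wb→B4 [D]
11: R B8 → L2 miss wb→B2 [-]
12: R B6 → L0 hit [D]

WB = [3, 4, 2]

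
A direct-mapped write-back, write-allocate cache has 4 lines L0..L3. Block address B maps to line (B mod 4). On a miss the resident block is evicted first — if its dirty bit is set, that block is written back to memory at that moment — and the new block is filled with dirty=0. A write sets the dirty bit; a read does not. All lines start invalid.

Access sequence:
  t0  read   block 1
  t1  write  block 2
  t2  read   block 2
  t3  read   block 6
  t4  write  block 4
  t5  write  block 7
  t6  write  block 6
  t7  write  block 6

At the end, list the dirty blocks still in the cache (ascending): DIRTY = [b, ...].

  0 | R B1 → L1 miss [-]
  1 | W B2 → L2 miss [D]
  2 | R B2 → L2 hit [D]
  3 | R B6 → L2 miss wb→B2 [-]
  4 | W B4 → L0 miss [D]
  5 | W B7 → L3 miss [D]
  6 | W B6 → L2 hit [D]
  7 | W B6 → L2 hit [D]

DIRTY = [4, 6, 7]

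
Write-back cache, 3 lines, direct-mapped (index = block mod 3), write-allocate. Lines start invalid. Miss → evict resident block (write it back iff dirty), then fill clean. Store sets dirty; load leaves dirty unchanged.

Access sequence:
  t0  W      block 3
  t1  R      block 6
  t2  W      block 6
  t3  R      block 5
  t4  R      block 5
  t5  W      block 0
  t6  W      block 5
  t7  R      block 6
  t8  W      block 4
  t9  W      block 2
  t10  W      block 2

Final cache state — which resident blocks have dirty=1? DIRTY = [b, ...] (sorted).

0: W B3 -> L0 miss  d=D]
1: R B6 -> L0 miss wb->B3  d=-]
2: W B6 -> L0 hit  d=D]
3: R B5 -> L2 miss  d=-]
4: R B5 -> L2 hit  d=-]
5: W B0 -> L0 miss wb->B6  d=D]
6: W B5 -> L2 hit  d=D]
7: R B6 -> L0 miss wb->B0  d=-]
8: W B4 -> L1 miss  d=D]
9: W B2 -> L2 miss wb->B5  d=D]
10: W B2 -> L2 hit  d=D]

DIRTY = [2, 4]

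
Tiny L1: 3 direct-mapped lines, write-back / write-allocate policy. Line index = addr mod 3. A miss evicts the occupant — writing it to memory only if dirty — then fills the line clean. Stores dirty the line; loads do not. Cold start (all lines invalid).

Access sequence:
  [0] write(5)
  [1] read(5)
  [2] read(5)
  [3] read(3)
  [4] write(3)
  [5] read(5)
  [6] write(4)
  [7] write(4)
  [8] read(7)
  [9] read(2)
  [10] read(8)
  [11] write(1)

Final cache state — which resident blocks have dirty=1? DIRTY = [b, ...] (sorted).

DIRTY = [1, 3]

0: W B5 -> L2 miss  d=D]
1: R B5 -> L2 hit  d=D]
2: R B5 -> L2 hit  d=D]
3: R B3 -> L0 miss  d=-]
4: W B3 -> L0 hit  d=D]
5: R B5 -> L2 hit  d=D]
6: W B4 -> L1 miss  d=D]
7: W B4 -> L1 hit  d=D]
8: R B7 -> L1 miss wb->B4  d=-]
9: R B2 -> L2 miss wb->B5  d=-]
10: R B8 -> L2 miss  d=-]
11: W B1 -> L1 miss  d=D]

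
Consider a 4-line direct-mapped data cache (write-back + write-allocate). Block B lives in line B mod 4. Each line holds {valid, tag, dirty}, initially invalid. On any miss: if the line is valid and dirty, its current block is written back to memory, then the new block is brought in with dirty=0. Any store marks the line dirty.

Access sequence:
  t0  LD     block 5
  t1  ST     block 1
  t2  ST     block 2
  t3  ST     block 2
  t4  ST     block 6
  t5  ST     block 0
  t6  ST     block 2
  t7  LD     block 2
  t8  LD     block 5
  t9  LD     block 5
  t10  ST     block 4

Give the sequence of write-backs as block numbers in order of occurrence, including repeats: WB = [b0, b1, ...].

WB = [2, 6, 1, 0]

0: R B5 -> L1 miss  d=-]
1: W B1 -> L1 miss  d=D]
2: W B2 -> L2 miss  d=D]
3: W B2 -> L2 hit  d=D]
4: W B6 -> L2 miss wb->B2  d=D]
5: W B0 -> L0 miss  d=D]
6: W B2 -> L2 miss wb->B6  d=D]
7: R B2 -> L2 hit  d=D]
8: R B5 -> L1 miss wb->B1  d=-]
9: R B5 -> L1 hit  d=-]
10: W B4 -> L0 miss wb->B0  d=D]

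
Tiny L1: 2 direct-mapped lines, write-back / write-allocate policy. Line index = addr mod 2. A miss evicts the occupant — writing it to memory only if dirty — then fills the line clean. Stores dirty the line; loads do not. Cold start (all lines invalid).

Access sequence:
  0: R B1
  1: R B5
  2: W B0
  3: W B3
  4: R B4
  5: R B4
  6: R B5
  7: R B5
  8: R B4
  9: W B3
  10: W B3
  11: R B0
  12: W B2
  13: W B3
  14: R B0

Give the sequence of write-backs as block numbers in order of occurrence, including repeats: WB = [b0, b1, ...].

  0 | R B1 → L1 miss [-]
  1 | R B5 → L1 miss [-]
  2 | W B0 → L0 miss [D]
  3 | W B3 → L1 miss [D]
  4 | R B4 → L0 miss wb→B0 [-]
  5 | R B4 → L0 hit [-]
  6 | R B5 → L1 miss wb→B3 [-]
  7 | R B5 → L1 hit [-]
  8 | R B4 → L0 hit [-]
  9 | W B3 → L1 miss [D]
  10 | W B3 → L1 hit [D]
  11 | R B0 → L0 miss [-]
  12 | W B2 → L0 miss [D]
  13 | W B3 → L1 hit [D]
  14 | R B0 → L0 miss wb→B2 [-]

WB = [0, 3, 2]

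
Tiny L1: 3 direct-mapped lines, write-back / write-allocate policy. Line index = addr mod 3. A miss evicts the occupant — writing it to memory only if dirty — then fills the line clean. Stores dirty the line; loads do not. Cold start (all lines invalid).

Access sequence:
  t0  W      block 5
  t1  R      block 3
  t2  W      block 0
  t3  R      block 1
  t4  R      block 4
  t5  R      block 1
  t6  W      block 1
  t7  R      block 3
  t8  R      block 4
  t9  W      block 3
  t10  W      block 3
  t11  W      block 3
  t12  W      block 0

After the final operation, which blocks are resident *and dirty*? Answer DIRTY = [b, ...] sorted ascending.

DIRTY = [0, 5]

  0 | W B5 → L2 miss [D]
  1 | R B3 → L0 miss [-]
  2 | W B0 → L0 miss [D]
  3 | R B1 → L1 miss [-]
  4 | R B4 → L1 miss [-]
  5 | R B1 → L1 miss [-]
  6 | W B1 → L1 hit [D]
  7 | R B3 → L0 miss wb→B0 [-]
  8 | R B4 → L1 miss wb→B1 [-]
  9 | W B3 → L0 hit [D]
  10 | W B3 → L0 hit [D]
  11 | W B3 → L0 hit [D]
  12 | W B0 → L0 miss wb→B3 [D]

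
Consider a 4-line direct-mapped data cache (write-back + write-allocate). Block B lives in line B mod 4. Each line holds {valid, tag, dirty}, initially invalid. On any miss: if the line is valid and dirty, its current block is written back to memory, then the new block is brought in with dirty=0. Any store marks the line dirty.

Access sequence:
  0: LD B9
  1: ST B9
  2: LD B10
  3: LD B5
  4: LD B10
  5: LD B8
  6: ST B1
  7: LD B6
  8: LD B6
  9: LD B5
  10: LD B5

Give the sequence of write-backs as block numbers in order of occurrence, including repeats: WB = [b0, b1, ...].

WB = [9, 1]

0: R B9 -> L1 miss  d=-]
1: W B9 -> L1 hit  d=D]
2: R B10 -> L2 miss  d=-]
3: R B5 -> L1 miss wb->B9  d=-]
4: R B10 -> L2 hit  d=-]
5: R B8 -> L0 miss  d=-]
6: W B1 -> L1 miss  d=D]
7: R B6 -> L2 miss  d=-]
8: R B6 -> L2 hit  d=-]
9: R B5 -> L1 miss wb->B1  d=-]
10: R B5 -> L1 hit  d=-]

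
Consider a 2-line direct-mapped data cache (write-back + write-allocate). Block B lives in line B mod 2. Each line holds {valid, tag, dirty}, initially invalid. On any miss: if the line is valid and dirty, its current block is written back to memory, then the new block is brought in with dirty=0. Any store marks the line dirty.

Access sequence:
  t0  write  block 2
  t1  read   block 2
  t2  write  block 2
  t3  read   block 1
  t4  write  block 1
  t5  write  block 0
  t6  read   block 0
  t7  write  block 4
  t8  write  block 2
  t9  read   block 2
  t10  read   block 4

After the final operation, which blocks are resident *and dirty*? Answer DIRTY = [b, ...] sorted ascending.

DIRTY = [1]

  0 | W B2 → L0 miss [D]
  1 | R B2 → L0 hit [D]
  2 | W B2 → L0 hit [D]
  3 | R B1 → L1 miss [-]
  4 | W B1 → L1 hit [D]
  5 | W B0 → L0 miss wb→B2 [D]
  6 | R B0 → L0 hit [D]
  7 | W B4 → L0 miss wb→B0 [D]
  8 | W B2 → L0 miss wb→B4 [D]
  9 | R B2 → L0 hit [D]
  10 | R B4 → L0 miss wb→B2 [-]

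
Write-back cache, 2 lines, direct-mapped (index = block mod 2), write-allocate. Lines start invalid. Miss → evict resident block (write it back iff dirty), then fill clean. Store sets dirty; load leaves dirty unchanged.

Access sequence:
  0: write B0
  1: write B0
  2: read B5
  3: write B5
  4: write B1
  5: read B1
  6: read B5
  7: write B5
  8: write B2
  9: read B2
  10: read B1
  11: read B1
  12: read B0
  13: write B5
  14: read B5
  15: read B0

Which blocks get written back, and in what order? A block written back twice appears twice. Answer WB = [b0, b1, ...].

  0 | W B0 → L0 miss [D]
  1 | W B0 → L0 hit [D]
  2 | R B5 → L1 miss [-]
  3 | W B5 → L1 hit [D]
  4 | W B1 → L1 miss wb→B5 [D]
  5 | R B1 → L1 hit [D]
  6 | R B5 → L1 miss wb→B1 [-]
  7 | W B5 → L1 hit [D]
  8 | W B2 → L0 miss wb→B0 [D]
  9 | R B2 → L0 hit [D]
  10 | R B1 → L1 miss wb→B5 [-]
  11 | R B1 → L1 hit [-]
  12 | R B0 → L0 miss wb→B2 [-]
  13 | W B5 → L1 miss [D]
  14 | R B5 → L1 hit [D]
  15 | R B0 → L0 hit [-]

WB = [5, 1, 0, 5, 2]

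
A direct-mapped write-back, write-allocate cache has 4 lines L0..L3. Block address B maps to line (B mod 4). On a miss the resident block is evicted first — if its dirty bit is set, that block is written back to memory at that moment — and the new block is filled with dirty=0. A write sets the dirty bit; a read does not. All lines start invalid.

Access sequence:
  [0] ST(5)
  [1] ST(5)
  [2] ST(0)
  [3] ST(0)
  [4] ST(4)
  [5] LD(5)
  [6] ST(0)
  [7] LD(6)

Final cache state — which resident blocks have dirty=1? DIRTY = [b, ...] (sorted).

DIRTY = [0, 5]

0: W B5 → L1 miss [D]
1: W B5 → L1 hit [D]
2: W B0 → L0 miss [D]
3: W B0 → L0 hit [D]
4: W B4 → L0 miss wb→B0 [D]
5: R B5 → L1 hit [D]
6: W B0 → L0 miss wb→B4 [D]
7: R B6 → L2 miss [-]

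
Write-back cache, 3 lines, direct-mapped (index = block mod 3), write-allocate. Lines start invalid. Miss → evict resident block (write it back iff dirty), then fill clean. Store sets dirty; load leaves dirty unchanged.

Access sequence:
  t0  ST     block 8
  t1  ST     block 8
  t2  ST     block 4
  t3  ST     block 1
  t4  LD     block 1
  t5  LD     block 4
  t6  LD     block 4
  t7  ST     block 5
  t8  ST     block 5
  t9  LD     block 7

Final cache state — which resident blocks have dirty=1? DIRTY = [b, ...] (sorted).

0: W B8 → L2 miss [D]
1: W B8 → L2 hit [D]
2: W B4 → L1 miss [D]
3: W B1 → L1 miss wb→B4 [D]
4: R B1 → L1 hit [D]
5: R B4 → L1 miss wb→B1 [-]
6: R B4 → L1 hit [-]
7: W B5 → L2 miss wb→B8 [D]
8: W B5 → L2 hit [D]
9: R B7 → L1 miss [-]

DIRTY = [5]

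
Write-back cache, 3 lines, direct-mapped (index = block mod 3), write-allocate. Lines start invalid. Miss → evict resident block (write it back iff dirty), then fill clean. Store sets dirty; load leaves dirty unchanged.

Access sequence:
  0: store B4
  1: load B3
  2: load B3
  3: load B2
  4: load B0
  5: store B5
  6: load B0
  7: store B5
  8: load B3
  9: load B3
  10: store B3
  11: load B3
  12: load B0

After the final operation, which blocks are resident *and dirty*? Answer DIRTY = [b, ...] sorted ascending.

DIRTY = [4, 5]

0: W B4 -> L1 miss  d=D]
1: R B3 -> L0 miss  d=-]
2: R B3 -> L0 hit  d=-]
3: R B2 -> L2 miss  d=-]
4: R B0 -> L0 miss  d=-]
5: W B5 -> L2 miss  d=D]
6: R B0 -> L0 hit  d=-]
7: W B5 -> L2 hit  d=D]
8: R B3 -> L0 miss  d=-]
9: R B3 -> L0 hit  d=-]
10: W B3 -> L0 hit  d=D]
11: R B3 -> L0 hit  d=D]
12: R B0 -> L0 miss wb->B3  d=-]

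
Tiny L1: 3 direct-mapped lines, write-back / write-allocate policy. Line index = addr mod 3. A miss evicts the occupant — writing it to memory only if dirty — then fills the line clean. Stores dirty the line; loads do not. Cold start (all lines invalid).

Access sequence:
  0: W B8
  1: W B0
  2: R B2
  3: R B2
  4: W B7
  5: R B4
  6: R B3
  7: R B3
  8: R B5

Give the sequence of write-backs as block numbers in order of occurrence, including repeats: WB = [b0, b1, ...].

WB = [8, 7, 0]

  0 | W B8 → L2 miss [D]
  1 | W B0 → L0 miss [D]
  2 | R B2 → L2 miss wb→B8 [-]
  3 | R B2 → L2 hit [-]
  4 | W B7 → L1 miss [D]
  5 | R B4 → L1 miss wb→B7 [-]
  6 | R B3 → L0 miss wb→B0 [-]
  7 | R B3 → L0 hit [-]
  8 | R B5 → L2 miss [-]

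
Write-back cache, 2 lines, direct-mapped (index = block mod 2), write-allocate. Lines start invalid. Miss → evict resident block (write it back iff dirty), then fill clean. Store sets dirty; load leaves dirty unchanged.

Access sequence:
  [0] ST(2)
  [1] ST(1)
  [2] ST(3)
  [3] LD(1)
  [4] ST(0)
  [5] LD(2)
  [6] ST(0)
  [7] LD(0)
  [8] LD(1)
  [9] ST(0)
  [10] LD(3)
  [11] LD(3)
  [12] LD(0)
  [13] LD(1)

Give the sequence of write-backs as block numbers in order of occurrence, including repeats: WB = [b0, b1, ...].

  0 | W B2 → L0 miss [D]
  1 | W B1 → L1 miss [D]
  2 | W B3 → L1 miss wb→B1 [D]
  3 | R B1 → L1 miss wb→B3 [-]
  4 | W B0 → L0 miss wb→B2 [D]
  5 | R B2 → L0 miss wb→B0 [-]
  6 | W B0 → L0 miss [D]
  7 | R B0 → L0 hit [D]
  8 | R B1 → L1 hit [-]
  9 | W B0 → L0 hit [D]
  10 | R B3 → L1 miss [-]
  11 | R B3 → L1 hit [-]
  12 | R B0 → L0 hit [D]
  13 | R B1 → L1 miss [-]

WB = [1, 3, 2, 0]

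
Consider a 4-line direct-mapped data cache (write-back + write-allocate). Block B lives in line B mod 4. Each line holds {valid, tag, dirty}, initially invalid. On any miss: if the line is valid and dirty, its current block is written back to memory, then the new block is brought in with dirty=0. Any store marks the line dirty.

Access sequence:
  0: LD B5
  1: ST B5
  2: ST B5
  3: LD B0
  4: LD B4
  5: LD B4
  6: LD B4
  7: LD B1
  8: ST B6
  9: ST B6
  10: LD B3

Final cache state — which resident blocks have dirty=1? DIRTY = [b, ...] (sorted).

DIRTY = [6]

0: R B5 -> L1 miss  d=-]
1: W B5 -> L1 hit  d=D]
2: W B5 -> L1 hit  d=D]
3: R B0 -> L0 miss  d=-]
4: R B4 -> L0 miss  d=-]
5: R B4 -> L0 hit  d=-]
6: R B4 -> L0 hit  d=-]
7: R B1 -> L1 miss wb->B5  d=-]
8: W B6 -> L2 miss  d=D]
9: W B6 -> L2 hit  d=D]
10: R B3 -> L3 miss  d=-]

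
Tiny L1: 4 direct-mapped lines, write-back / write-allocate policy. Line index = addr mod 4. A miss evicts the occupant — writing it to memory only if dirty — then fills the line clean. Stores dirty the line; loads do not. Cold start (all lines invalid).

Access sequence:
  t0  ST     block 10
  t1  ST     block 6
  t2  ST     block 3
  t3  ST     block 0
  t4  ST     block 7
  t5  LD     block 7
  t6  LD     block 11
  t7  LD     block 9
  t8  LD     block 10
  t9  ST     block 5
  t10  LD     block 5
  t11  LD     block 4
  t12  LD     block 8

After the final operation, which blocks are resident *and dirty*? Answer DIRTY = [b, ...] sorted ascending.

DIRTY = [5]

  0 | W B10 → L2 miss [D]
  1 | W B6 → L2 miss wb→B10 [D]
  2 | W B3 → L3 miss [D]
  3 | W B0 → L0 miss [D]
  4 | W B7 → L3 miss wb→B3 [D]
  5 | R B7 → L3 hit [D]
  6 | R B11 → L3 miss wb→B7 [-]
  7 | R B9 → L1 miss [-]
  8 | R B10 → L2 miss wb→B6 [-]
  9 | W B5 → L1 miss [D]
  10 | R B5 → L1 hit [D]
  11 | R B4 → L0 miss wb→B0 [-]
  12 | R B8 → L0 miss [-]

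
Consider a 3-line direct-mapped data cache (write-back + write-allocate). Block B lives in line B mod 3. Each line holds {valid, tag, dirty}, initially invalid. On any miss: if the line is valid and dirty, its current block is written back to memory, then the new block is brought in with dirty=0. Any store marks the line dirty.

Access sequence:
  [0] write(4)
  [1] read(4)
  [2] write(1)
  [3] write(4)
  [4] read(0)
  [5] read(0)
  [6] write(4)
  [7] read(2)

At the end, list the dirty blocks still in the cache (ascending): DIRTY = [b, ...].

DIRTY = [4]

0: W B4 -> L1 miss  d=D]
1: R B4 -> L1 hit  d=D]
2: W B1 -> L1 miss wb->B4  d=D]
3: W B4 -> L1 miss wb->B1  d=D]
4: R B0 -> L0 miss  d=-]
5: R B0 -> L0 hit  d=-]
6: W B4 -> L1 hit  d=D]
7: R B2 -> L2 miss  d=-]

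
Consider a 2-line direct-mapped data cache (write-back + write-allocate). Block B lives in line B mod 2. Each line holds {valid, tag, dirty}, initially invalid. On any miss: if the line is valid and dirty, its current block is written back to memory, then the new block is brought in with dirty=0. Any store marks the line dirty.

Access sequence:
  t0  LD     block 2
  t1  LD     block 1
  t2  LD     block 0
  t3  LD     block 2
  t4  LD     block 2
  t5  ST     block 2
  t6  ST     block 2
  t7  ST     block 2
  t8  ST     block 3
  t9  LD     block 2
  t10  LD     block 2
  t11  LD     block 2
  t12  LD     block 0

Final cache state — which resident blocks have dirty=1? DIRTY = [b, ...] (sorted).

0: R B2 → L0 miss [-]
1: R B1 → L1 miss [-]
2: R B0 → L0 miss [-]
3: R B2 → L0 miss [-]
4: R B2 → L0 hit [-]
5: W B2 → L0 hit [D]
6: W B2 → L0 hit [D]
7: W B2 → L0 hit [D]
8: W B3 → L1 miss [D]
9: R B2 → L0 hit [D]
10: R B2 → L0 hit [D]
11: R B2 → L0 hit [D]
12: R B0 → L0 miss wb→B2 [-]

DIRTY = [3]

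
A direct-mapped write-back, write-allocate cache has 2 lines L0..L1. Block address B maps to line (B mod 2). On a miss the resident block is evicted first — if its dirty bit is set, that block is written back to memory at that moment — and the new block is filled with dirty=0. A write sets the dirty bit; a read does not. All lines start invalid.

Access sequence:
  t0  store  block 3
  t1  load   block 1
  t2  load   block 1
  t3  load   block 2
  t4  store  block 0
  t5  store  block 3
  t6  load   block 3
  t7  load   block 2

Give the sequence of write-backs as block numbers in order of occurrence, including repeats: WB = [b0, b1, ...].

WB = [3, 0]

0: W B3 -> L1 miss  d=D]
1: R B1 -> L1 miss wb->B3  d=-]
2: R B1 -> L1 hit  d=-]
3: R B2 -> L0 miss  d=-]
4: W B0 -> L0 miss  d=D]
5: W B3 -> L1 miss  d=D]
6: R B3 -> L1 hit  d=D]
7: R B2 -> L0 miss wb->B0  d=-]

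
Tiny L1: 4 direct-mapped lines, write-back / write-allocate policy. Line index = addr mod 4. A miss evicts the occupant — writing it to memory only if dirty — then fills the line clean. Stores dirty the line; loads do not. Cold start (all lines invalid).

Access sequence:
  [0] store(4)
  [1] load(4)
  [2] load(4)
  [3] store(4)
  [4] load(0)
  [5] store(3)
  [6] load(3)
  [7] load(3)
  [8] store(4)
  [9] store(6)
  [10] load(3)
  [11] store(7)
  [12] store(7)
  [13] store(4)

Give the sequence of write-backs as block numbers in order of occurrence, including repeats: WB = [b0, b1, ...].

0: W B4 -> L0 miss  d=D]
1: R B4 -> L0 hit  d=D]
2: R B4 -> L0 hit  d=D]
3: W B4 -> L0 hit  d=D]
4: R B0 -> L0 miss wb->B4  d=-]
5: W B3 -> L3 miss  d=D]
6: R B3 -> L3 hit  d=D]
7: R B3 -> L3 hit  d=D]
8: W B4 -> L0 miss  d=D]
9: W B6 -> L2 miss  d=D]
10: R B3 -> L3 hit  d=D]
11: W B7 -> L3 miss wb->B3  d=D]
12: W B7 -> L3 hit  d=D]
13: W B4 -> L0 hit  d=D]

WB = [4, 3]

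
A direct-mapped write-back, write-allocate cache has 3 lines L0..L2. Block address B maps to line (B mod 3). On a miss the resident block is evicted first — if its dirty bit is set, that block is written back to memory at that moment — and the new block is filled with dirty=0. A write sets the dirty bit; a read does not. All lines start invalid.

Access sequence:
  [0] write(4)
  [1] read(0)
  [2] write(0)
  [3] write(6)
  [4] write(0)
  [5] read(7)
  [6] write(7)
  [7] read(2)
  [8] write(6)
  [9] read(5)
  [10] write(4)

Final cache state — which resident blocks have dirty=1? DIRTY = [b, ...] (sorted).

DIRTY = [4, 6]

0: W B4 → L1 miss [D]
1: R B0 → L0 miss [-]
2: W B0 → L0 hit [D]
3: W B6 → L0 miss wb→B0 [D]
4: W B0 → L0 miss wb→B6 [D]
5: R B7 → L1 miss wb→B4 [-]
6: W B7 → L1 hit [D]
7: R B2 → L2 miss [-]
8: W B6 → L0 miss wb→B0 [D]
9: R B5 → L2 miss [-]
10: W B4 → L1 miss wb→B7 [D]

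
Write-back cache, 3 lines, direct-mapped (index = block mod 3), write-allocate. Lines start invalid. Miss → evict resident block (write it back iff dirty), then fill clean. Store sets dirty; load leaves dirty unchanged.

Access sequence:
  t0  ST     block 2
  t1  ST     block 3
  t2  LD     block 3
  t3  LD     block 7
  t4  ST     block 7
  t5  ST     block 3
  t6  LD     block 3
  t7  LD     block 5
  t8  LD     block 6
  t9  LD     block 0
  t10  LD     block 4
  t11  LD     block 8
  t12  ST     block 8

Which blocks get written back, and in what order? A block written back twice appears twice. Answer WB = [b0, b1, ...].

WB = [2, 3, 7]

  0 | W B2 → L2 miss [D]
  1 | W B3 → L0 miss [D]
  2 | R B3 → L0 hit [D]
  3 | R B7 → L1 miss [-]
  4 | W B7 → L1 hit [D]
  5 | W B3 → L0 hit [D]
  6 | R B3 → L0 hit [D]
  7 | R B5 → L2 miss wb→B2 [-]
  8 | R B6 → L0 miss wb→B3 [-]
  9 | R B0 → L0 miss [-]
  10 | R B4 → L1 miss wb→B7 [-]
  11 | R B8 → L2 miss [-]
  12 | W B8 → L2 hit [D]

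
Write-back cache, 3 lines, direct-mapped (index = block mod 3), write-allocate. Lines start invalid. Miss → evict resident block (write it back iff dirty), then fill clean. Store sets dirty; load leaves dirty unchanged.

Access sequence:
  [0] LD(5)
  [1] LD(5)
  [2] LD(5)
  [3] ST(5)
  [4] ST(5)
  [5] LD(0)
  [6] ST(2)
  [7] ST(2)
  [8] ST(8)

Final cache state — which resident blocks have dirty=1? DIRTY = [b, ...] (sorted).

0: R B5 → L2 miss [-]
1: R B5 → L2 hit [-]
2: R B5 → L2 hit [-]
3: W B5 → L2 hit [D]
4: W B5 → L2 hit [D]
5: R B0 → L0 miss [-]
6: W B2 → L2 miss wb→B5 [D]
7: W B2 → L2 hit [D]
8: W B8 → L2 miss wb→B2 [D]

DIRTY = [8]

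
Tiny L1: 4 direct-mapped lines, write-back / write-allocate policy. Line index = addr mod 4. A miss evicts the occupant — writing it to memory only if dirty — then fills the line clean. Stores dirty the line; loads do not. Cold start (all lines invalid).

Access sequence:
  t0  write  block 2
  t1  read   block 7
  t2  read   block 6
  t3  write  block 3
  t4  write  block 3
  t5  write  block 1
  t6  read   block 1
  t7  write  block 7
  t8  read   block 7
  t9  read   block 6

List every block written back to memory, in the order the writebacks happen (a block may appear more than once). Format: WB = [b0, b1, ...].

WB = [2, 3]

0: W B2 → L2 miss [D]
1: R B7 → L3 miss [-]
2: R B6 → L2 miss wb→B2 [-]
3: W B3 → L3 miss [D]
4: W B3 → L3 hit [D]
5: W B1 → L1 miss [D]
6: R B1 → L1 hit [D]
7: W B7 → L3 miss wb→B3 [D]
8: R B7 → L3 hit [D]
9: R B6 → L2 hit [-]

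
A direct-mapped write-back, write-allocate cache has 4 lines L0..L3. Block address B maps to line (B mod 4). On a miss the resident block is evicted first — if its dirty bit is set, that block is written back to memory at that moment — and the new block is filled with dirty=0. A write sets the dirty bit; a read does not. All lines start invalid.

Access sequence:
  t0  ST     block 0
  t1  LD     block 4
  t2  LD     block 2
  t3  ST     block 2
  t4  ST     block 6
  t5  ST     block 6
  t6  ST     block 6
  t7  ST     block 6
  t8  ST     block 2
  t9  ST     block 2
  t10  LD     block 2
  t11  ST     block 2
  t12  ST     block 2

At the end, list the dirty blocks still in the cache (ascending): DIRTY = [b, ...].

0: W B0 -> L0 miss  d=D]
1: R B4 -> L0 miss wb->B0  d=-]
2: R B2 -> L2 miss  d=-]
3: W B2 -> L2 hit  d=D]
4: W B6 -> L2 miss wb->B2  d=D]
5: W B6 -> L2 hit  d=D]
6: W B6 -> L2 hit  d=D]
7: W B6 -> L2 hit  d=D]
8: W B2 -> L2 miss wb->B6  d=D]
9: W B2 -> L2 hit  d=D]
10: R B2 -> L2 hit  d=D]
11: W B2 -> L2 hit  d=D]
12: W B2 -> L2 hit  d=D]

DIRTY = [2]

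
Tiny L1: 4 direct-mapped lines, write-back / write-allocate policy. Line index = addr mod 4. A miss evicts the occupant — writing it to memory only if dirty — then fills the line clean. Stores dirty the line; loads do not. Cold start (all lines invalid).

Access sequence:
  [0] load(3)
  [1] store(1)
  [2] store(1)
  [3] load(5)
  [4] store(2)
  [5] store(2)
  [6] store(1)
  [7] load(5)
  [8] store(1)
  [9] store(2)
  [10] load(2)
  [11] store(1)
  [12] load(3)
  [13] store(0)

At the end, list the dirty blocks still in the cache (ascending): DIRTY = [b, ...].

DIRTY = [0, 1, 2]

0: R B3 → L3 miss [-]
1: W B1 → L1 miss [D]
2: W B1 → L1 hit [D]
3: R B5 → L1 miss wb→B1 [-]
4: W B2 → L2 miss [D]
5: W B2 → L2 hit [D]
6: W B1 → L1 miss [D]
7: R B5 → L1 miss wb→B1 [-]
8: W B1 → L1 miss [D]
9: W B2 → L2 hit [D]
10: R B2 → L2 hit [D]
11: W B1 → L1 hit [D]
12: R B3 → L3 hit [-]
13: W B0 → L0 miss [D]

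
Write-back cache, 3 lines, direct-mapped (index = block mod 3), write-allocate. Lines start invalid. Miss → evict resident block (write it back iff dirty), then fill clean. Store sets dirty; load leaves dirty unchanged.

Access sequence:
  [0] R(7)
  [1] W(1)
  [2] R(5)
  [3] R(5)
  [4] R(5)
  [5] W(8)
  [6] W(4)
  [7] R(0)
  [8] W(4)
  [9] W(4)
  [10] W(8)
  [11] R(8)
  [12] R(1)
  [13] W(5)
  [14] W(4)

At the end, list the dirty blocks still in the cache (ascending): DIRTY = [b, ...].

0: R B7 -> L1 miss  d=-]
1: W B1 -> L1 miss  d=D]
2: R B5 -> L2 miss  d=-]
3: R B5 -> L2 hit  d=-]
4: R B5 -> L2 hit  d=-]
5: W B8 -> L2 miss  d=D]
6: W B4 -> L1 miss wb->B1  d=D]
7: R B0 -> L0 miss  d=-]
8: W B4 -> L1 hit  d=D]
9: W B4 -> L1 hit  d=D]
10: W B8 -> L2 hit  d=D]
11: R B8 -> L2 hit  d=D]
12: R B1 -> L1 miss wb->B4  d=-]
13: W B5 -> L2 miss wb->B8  d=D]
14: W B4 -> L1 miss  d=D]

DIRTY = [4, 5]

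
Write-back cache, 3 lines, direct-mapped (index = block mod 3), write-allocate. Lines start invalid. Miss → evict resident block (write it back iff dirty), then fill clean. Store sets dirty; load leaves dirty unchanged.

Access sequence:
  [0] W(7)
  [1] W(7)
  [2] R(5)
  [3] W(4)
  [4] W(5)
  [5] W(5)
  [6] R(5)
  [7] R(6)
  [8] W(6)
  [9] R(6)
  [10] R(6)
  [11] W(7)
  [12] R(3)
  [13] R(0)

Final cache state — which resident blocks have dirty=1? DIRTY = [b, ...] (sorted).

DIRTY = [5, 7]

  0 | W B7 → L1 miss [D]
  1 | W B7 → L1 hit [D]
  2 | R B5 → L2 miss [-]
  3 | W B4 → L1 miss wb→B7 [D]
  4 | W B5 → L2 hit [D]
  5 | W B5 → L2 hit [D]
  6 | R B5 → L2 hit [D]
  7 | R B6 → L0 miss [-]
  8 | W B6 → L0 hit [D]
  9 | R B6 → L0 hit [D]
  10 | R B6 → L0 hit [D]
  11 | W B7 → L1 miss wb→B4 [D]
  12 | R B3 → L0 miss wb→B6 [-]
  13 | R B0 → L0 miss [-]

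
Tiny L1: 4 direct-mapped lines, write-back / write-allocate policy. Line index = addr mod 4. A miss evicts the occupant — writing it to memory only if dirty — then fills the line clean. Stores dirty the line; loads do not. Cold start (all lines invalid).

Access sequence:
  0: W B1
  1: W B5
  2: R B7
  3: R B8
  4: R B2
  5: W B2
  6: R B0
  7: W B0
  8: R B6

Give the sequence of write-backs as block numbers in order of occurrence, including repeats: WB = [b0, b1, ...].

WB = [1, 2]

0: W B1 -> L1 miss  d=D]
1: W B5 -> L1 miss wb->B1  d=D]
2: R B7 -> L3 miss  d=-]
3: R B8 -> L0 miss  d=-]
4: R B2 -> L2 miss  d=-]
5: W B2 -> L2 hit  d=D]
6: R B0 -> L0 miss  d=-]
7: W B0 -> L0 hit  d=D]
8: R B6 -> L2 miss wb->B2  d=-]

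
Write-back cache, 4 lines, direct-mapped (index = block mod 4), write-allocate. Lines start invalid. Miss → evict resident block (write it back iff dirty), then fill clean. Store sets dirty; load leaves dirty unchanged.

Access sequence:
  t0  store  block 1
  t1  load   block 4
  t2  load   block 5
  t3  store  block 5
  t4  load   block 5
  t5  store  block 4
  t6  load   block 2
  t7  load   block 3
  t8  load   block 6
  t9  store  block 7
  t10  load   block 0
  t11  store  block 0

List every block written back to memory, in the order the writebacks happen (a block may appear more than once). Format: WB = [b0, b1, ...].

  0 | W B1 → L1 miss [D]
  1 | R B4 → L0 miss [-]
  2 | R B5 → L1 miss wb→B1 [-]
  3 | W B5 → L1 hit [D]
  4 | R B5 → L1 hit [D]
  5 | W B4 → L0 hit [D]
  6 | R B2 → L2 miss [-]
  7 | R B3 → L3 miss [-]
  8 | R B6 → L2 miss [-]
  9 | W B7 → L3 miss [D]
  10 | R B0 → L0 miss wb→B4 [-]
  11 | W B0 → L0 hit [D]

WB = [1, 4]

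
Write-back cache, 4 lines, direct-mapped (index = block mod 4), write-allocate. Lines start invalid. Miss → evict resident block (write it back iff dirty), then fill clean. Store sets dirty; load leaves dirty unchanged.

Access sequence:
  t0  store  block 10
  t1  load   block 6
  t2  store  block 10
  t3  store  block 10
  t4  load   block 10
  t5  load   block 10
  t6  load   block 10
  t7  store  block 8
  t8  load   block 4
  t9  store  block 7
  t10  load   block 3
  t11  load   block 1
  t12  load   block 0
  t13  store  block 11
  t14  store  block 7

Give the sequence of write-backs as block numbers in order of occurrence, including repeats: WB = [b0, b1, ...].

0: W B10 -> L2 miss  d=D]
1: R B6 -> L2 miss wb->B10  d=-]
2: W B10 -> L2 miss  d=D]
3: W B10 -> L2 hit  d=D]
4: R B10 -> L2 hit  d=D]
5: R B10 -> L2 hit  d=D]
6: R B10 -> L2 hit  d=D]
7: W B8 -> L0 miss  d=D]
8: R B4 -> L0 miss wb->B8  d=-]
9: W B7 -> L3 miss  d=D]
10: R B3 -> L3 miss wb->B7  d=-]
11: R B1 -> L1 miss  d=-]
12: R B0 -> L0 miss  d=-]
13: W B11 -> L3 miss  d=D]
14: W B7 -> L3 miss wb->B11  d=D]

WB = [10, 8, 7, 11]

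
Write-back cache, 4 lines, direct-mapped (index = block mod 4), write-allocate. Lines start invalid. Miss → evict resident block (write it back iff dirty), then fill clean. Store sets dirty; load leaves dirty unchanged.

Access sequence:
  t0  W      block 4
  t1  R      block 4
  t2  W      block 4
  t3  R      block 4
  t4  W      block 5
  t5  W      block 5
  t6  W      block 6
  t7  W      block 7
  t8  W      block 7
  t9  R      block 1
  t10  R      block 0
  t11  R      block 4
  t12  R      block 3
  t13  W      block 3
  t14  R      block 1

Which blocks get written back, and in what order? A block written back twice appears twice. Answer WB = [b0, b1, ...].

WB = [5, 4, 7]

0: W B4 → L0 miss [D]
1: R B4 → L0 hit [D]
2: W B4 → L0 hit [D]
3: R B4 → L0 hit [D]
4: W B5 → L1 miss [D]
5: W B5 → L1 hit [D]
6: W B6 → L2 miss [D]
7: W B7 → L3 miss [D]
8: W B7 → L3 hit [D]
9: R B1 → L1 miss wb→B5 [-]
10: R B0 → L0 miss wb→B4 [-]
11: R B4 → L0 miss [-]
12: R B3 → L3 miss wb→B7 [-]
13: W B3 → L3 hit [D]
14: R B1 → L1 hit [-]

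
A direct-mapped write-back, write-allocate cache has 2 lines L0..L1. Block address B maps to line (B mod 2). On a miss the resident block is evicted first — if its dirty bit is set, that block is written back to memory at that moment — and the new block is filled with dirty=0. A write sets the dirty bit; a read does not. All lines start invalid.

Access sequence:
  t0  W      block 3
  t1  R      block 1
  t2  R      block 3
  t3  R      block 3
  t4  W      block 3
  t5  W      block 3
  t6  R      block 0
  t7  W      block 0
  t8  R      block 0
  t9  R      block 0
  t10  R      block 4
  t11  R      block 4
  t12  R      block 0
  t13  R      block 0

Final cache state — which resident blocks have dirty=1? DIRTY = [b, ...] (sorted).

DIRTY = [3]

0: W B3 -> L1 miss  d=D]
1: R B1 -> L1 miss wb->B3  d=-]
2: R B3 -> L1 miss  d=-]
3: R B3 -> L1 hit  d=-]
4: W B3 -> L1 hit  d=D]
5: W B3 -> L1 hit  d=D]
6: R B0 -> L0 miss  d=-]
7: W B0 -> L0 hit  d=D]
8: R B0 -> L0 hit  d=D]
9: R B0 -> L0 hit  d=D]
10: R B4 -> L0 miss wb->B0  d=-]
11: R B4 -> L0 hit  d=-]
12: R B0 -> L0 miss  d=-]
13: R B0 -> L0 hit  d=-]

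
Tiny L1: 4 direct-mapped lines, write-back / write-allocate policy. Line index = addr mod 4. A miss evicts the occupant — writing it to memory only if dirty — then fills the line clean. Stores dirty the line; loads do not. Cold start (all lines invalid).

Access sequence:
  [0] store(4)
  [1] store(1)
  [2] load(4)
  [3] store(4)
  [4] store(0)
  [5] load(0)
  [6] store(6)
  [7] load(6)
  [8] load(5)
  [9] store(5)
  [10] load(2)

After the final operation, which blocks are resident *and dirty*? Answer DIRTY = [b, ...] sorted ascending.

0: W B4 -> L0 miss  d=D]
1: W B1 -> L1 miss  d=D]
2: R B4 -> L0 hit  d=D]
3: W B4 -> L0 hit  d=D]
4: W B0 -> L0 miss wb->B4  d=D]
5: R B0 -> L0 hit  d=D]
6: W B6 -> L2 miss  d=D]
7: R B6 -> L2 hit  d=D]
8: R B5 -> L1 miss wb->B1  d=-]
9: W B5 -> L1 hit  d=D]
10: R B2 -> L2 miss wb->B6  d=-]

DIRTY = [0, 5]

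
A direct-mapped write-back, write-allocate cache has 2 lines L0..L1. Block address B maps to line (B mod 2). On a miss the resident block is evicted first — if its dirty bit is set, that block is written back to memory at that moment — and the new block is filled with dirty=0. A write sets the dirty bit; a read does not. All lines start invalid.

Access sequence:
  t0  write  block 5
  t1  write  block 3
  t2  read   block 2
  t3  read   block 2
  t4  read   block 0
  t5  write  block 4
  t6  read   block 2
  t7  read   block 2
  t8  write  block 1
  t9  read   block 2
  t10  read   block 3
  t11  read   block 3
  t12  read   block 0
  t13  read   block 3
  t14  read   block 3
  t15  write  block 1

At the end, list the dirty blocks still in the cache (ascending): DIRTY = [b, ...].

0: W B5 → L1 miss [D]
1: W B3 → L1 miss wb→B5 [D]
2: R B2 → L0 miss [-]
3: R B2 → L0 hit [-]
4: R B0 → L0 miss [-]
5: W B4 → L0 miss [D]
6: R B2 → L0 miss wb→B4 [-]
7: R B2 → L0 hit [-]
8: W B1 → L1 miss wb→B3 [D]
9: R B2 → L0 hit [-]
10: R B3 → L1 miss wb→B1 [-]
11: R B3 → L1 hit [-]
12: R B0 → L0 miss [-]
13: R B3 → L1 hit [-]
14: R B3 → L1 hit [-]
15: W B1 → L1 miss [D]

DIRTY = [1]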